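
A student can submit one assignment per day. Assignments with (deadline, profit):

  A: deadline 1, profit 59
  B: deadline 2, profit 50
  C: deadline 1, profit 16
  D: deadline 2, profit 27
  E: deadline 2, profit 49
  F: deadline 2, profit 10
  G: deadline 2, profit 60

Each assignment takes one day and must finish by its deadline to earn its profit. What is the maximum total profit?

By profit: G(d2,60), A(d1,59), B(d2,50), E(d2,49), D(d2,27), C(d1,16), F(d2,10)
G→slot 2; A→slot 1; B skipped; E skipped; D skipped; C skipped; F skipped.
Profit = 59 + 60 = 119

119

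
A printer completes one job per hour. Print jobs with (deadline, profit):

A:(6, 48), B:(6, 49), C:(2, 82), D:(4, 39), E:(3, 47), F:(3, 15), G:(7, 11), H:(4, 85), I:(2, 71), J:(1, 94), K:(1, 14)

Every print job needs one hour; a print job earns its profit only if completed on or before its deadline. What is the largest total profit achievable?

Take jobs in profit order; each goes to the latest open slot no later than its deadline.
By profit: J(d1,94), H(d4,85), C(d2,82), I(d2,71), B(d6,49), A(d6,48), E(d3,47), D(d4,39), F(d3,15), K(d1,14), G(d7,11)
J→slot 1; H→slot 4; C→slot 2; I skipped; B→slot 6; A→slot 5; E→slot 3; D skipped; F skipped; K skipped; G→slot 7.
Profit = 94 + 82 + 47 + 85 + 48 + 49 + 11 = 416

416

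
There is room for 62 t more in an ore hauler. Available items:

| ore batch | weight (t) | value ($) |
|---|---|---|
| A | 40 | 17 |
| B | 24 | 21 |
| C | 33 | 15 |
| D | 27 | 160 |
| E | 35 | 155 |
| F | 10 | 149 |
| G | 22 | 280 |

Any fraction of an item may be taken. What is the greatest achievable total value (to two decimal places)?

Greedy by value/weight ratio, highest first.
Order: F (149/10=14.90) > G (280/22=12.73) > D (160/27=5.93) > E (155/35=4.43) > B (21/24=0.88) > C (15/33=0.45) > A (17/40=0.42)
Fill: take F (10 @ 149) → take G (22 @ 280) → take D (27 @ 160) → take 3/35 of E → 13.29; 62/62 used.
Total value = 602.29

602.29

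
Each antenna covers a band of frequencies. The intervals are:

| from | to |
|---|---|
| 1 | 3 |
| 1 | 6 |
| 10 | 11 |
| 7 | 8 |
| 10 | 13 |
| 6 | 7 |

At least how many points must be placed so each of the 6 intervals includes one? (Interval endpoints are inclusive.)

3

Process intervals by earliest right end; each time one isn't hit yet, stab at its right endpoint.
Sorted: [1,3] [1,6] [6,7] [7,8] [10,11] [10,13]
{[1,3],[1,6]} hit by 3; {[6,7],[7,8]} hit by 7; {[10,11],[10,13]} hit by 11.
Points: 3, 7, 11 (3 total).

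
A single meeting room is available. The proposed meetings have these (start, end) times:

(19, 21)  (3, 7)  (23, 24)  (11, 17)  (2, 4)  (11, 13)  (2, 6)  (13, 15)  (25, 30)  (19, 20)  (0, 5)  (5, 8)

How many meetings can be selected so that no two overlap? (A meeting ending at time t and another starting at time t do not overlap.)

7

By end time: (2,4), (0,5), (2,6), (3,7), (5,8), (11,13), (13,15), (11,17), (19,20), (19,21), (23,24), (25,30).
Pick (2,4); next start ≥ 4 → (5,8); next start ≥ 8 → (11,13); next start ≥ 13 → (13,15); next start ≥ 15 → (19,20); next start ≥ 20 → (23,24); next start ≥ 24 → (25,30).
Selected 7 meetings.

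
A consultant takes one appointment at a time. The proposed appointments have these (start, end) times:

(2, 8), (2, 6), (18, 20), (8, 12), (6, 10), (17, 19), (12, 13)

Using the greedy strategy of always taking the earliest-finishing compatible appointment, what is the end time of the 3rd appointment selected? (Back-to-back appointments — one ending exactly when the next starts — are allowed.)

13

By end time: (2,6), (2,8), (6,10), (8,12), (12,13), (17,19), (18,20).
Pick (2,6); next start ≥ 6 → (6,10); next start ≥ 10 → (12,13); next start ≥ 13 → (17,19).
Selected: (2,6) (6,10) (12,13) (17,19)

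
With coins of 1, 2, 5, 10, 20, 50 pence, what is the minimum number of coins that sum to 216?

216 = 4×50 + 1×10 + 1×5 + 1×1
Total coins = 4 + 1 + 1 + 1 = 7

7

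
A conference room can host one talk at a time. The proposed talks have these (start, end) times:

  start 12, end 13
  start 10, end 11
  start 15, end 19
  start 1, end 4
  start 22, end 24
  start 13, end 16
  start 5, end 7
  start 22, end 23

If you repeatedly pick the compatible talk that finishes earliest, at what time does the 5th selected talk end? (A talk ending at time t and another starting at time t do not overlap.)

16

Greedy by earliest finish: after sorting by end time, pick each interval compatible with the last pick.
Sorted by end: (1,4)  (5,7)  (10,11)  (12,13)  (13,16)  (15,19)  (22,23)  (22,24)
take (1,4); take (5,7); take (10,11); take (12,13); take (13,16); take (22,23).
Selected: (1,4) (5,7) (10,11) (12,13) (13,16) (22,23)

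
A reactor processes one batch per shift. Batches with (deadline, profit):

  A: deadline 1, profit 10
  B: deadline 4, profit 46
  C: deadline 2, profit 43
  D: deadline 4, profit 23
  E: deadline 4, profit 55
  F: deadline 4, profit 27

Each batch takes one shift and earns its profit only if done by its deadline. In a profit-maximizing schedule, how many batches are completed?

Sort by profit descending; place each in the latest free slot ≤ its deadline.
By profit: E(d4,55), B(d4,46), C(d2,43), F(d4,27), D(d4,23), A(d1,10)
E→slot 4; B→slot 3; C→slot 2; F→slot 1; D skipped; A skipped.
4 of 6 scheduled.

4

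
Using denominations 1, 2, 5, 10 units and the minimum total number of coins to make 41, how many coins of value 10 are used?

41 = 4×10 + 1×1
Count of 10: 4

4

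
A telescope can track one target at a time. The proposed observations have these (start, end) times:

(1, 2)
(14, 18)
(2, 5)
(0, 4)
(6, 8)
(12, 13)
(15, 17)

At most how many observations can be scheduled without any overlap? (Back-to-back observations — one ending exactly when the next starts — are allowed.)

Sorted by end: (1,2)  (0,4)  (2,5)  (6,8)  (12,13)  (15,17)  (14,18)
take (1,2); take (2,5); take (6,8); take (12,13); take (15,17).
Selected 5 observations.

5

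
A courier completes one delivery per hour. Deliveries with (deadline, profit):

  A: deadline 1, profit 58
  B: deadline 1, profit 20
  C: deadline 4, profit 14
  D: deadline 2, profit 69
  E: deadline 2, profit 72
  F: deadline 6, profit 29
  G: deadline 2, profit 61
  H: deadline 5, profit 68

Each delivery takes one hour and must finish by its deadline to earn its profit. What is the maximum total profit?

252

Take jobs in profit order; each goes to the latest open slot no later than its deadline.
Profit order: E=72 D=69 H=68 G=61 A=58 F=29 B=20 C=14
Assign: E→slot 2, D→slot 1, H→slot 5, G skipped, A skipped, F→slot 6, B skipped, C→slot 4.
Slots: [1:D] [2:E] [4:C] [5:H] [6:F]
Profit = 69 + 72 + 14 + 68 + 29 = 252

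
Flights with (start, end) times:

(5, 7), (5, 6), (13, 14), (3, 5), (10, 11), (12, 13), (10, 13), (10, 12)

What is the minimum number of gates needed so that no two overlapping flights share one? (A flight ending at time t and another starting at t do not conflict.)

3

Events (time:±→running): 3:+→1 5:-→0 5:+→1 5:+→2 6:-→1 7:-→0 10:+→1 10:+→2 10:+→3 … peak 3.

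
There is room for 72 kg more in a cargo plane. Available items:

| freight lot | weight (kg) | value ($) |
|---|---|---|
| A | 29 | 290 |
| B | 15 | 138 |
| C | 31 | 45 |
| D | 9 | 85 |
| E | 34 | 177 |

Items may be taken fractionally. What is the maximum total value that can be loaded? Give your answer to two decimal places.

611.91

Ratios (sorted): A 10.00, D 9.44, B 9.20, E 5.21, C 1.45
take A (29 @ 290); take D (9 @ 85); take B (15 @ 138); take 19/34 of E → 98.91. Capacity used 72/72.
Total value = 611.91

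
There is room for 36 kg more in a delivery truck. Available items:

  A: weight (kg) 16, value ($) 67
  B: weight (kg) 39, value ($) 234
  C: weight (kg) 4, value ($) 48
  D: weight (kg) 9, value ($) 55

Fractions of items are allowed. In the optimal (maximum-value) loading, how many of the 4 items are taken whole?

2

Sort by value per unit weight and fill in that order.
Order: C (48/4=12.00) > D (55/9=6.11) > B (234/39=6.00) > A (67/16=4.19)
Fill: take C (4 @ 48) → take D (9 @ 55) → take 23/39 of B → 138.00; 36/36 used.
2 item(s) taken whole; one partial (take 23/39 of B).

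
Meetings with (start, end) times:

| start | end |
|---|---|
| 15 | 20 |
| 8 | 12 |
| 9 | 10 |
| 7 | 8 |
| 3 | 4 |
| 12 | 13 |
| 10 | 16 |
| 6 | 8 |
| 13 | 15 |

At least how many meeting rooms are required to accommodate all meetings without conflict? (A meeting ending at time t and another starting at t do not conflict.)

starts: [3, 6, 7, 8, 9, 10, 12, 13, 15]
ends:   [4, 8, 8, 10, 12, 13, 15, 16, 20]
s3→1 e4→0 s6→1 s7→2  — peak 2.

2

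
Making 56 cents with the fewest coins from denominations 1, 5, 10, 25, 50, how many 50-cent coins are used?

1

56 = 1×50 + 1×5 + 1×1
Count of 50: 1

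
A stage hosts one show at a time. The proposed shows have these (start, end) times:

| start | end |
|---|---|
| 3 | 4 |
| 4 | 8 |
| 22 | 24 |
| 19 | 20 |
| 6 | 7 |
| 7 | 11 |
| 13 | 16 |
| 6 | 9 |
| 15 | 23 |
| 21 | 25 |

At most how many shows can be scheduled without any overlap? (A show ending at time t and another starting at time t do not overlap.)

6

Greedy by earliest finish: after sorting by end time, pick each interval compatible with the last pick.
By end time: (3,4), (6,7), (4,8), (6,9), (7,11), (13,16), (19,20), (15,23), (22,24), (21,25).
Pick (3,4); next start ≥ 4 → (6,7); next start ≥ 7 → (7,11); next start ≥ 11 → (13,16); next start ≥ 16 → (19,20); next start ≥ 20 → (22,24).
Selected 6 shows.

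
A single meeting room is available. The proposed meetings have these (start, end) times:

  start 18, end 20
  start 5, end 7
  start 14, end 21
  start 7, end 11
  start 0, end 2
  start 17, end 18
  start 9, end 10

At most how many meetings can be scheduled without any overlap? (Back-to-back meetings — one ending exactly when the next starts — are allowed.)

5

By end time: (0,2), (5,7), (9,10), (7,11), (17,18), (18,20), (14,21).
Pick (0,2); next start ≥ 2 → (5,7); next start ≥ 7 → (9,10); next start ≥ 10 → (17,18); next start ≥ 18 → (18,20).
Selected 5 meetings.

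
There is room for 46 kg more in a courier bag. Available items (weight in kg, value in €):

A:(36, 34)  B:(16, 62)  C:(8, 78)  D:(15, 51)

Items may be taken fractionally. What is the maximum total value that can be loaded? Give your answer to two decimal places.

197.61

Greedy by value/weight ratio, highest first.
Ratios (sorted): C 9.75, B 3.88, D 3.40, A 0.94
take C (8 @ 78); take B (16 @ 62); take D (15 @ 51); take 7/36 of A → 6.61. Capacity used 46/46.
Total value = 197.61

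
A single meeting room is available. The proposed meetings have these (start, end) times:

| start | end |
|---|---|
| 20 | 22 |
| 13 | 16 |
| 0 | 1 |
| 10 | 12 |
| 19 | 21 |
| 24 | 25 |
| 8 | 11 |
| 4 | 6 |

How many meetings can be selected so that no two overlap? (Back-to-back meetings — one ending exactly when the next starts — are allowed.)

Greedy by earliest finish: after sorting by end time, pick each interval compatible with the last pick.
Sorted by end: (0,1)  (4,6)  (8,11)  (10,12)  (13,16)  (19,21)  (20,22)  (24,25)
take (0,1); take (4,6); take (8,11); take (13,16); take (19,21); skip (20,22); take (24,25).
Selected 6 meetings.

6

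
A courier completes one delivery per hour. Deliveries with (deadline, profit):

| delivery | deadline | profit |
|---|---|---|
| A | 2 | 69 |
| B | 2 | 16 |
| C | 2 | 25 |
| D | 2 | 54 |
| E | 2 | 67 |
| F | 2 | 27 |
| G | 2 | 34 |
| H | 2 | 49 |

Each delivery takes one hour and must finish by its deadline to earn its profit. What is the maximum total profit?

Sort by profit descending; place each in the latest free slot ≤ its deadline.
Profit order: A=69 E=67 D=54 H=49 G=34 F=27 C=25 B=16
Assign: A→slot 2, E→slot 1, D skipped, H skipped, G skipped, F skipped, C skipped, B skipped.
Slots: [1:E] [2:A]
Profit = 67 + 69 = 136

136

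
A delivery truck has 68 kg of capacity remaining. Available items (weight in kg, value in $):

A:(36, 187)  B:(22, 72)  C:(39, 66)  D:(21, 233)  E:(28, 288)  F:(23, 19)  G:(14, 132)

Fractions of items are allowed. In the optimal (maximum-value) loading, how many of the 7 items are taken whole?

3

Ratios (sorted): D 11.10, E 10.29, G 9.43, A 5.19, B 3.27, C 1.69, F 0.83
take D (21 @ 233); take E (28 @ 288); take G (14 @ 132); take 5/36 of A → 25.97. Capacity used 68/68.
3 item(s) taken whole; one partial (take 5/36 of A).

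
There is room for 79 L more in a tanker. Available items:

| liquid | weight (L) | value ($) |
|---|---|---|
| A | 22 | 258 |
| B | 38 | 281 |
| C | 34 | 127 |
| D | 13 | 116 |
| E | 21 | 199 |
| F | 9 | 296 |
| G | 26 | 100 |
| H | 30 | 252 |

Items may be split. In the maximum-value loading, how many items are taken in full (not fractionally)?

4

Sort by value per unit weight and fill in that order.
Ratios (sorted): F 32.89, A 11.73, E 9.48, D 8.92, H 8.40, B 7.39, G 3.85, C 3.74
take F (9 @ 296); take A (22 @ 258); take E (21 @ 199); take D (13 @ 116); take 14/30 of H → 117.60. Capacity used 79/79.
4 item(s) taken whole; one partial (take 14/30 of H).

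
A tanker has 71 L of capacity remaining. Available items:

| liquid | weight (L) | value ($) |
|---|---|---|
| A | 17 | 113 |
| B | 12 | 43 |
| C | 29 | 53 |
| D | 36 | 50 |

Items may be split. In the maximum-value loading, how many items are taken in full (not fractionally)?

3

Sort by value per unit weight and fill in that order.
Order: A (113/17=6.65) > B (43/12=3.58) > C (53/29=1.83) > D (50/36=1.39)
Fill: take A (17 @ 113) → take B (12 @ 43) → take C (29 @ 53) → take 13/36 of D → 18.06; 71/71 used.
3 item(s) taken whole; one partial (take 13/36 of D).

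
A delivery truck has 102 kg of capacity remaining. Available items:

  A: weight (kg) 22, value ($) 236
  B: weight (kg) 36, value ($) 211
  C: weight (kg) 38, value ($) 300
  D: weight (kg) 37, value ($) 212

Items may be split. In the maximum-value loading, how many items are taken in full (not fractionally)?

Sort by value per unit weight and fill in that order.
Ratios (sorted): A 10.73, C 7.89, B 5.86, D 5.73
take A (22 @ 236); take C (38 @ 300); take B (36 @ 211); take 6/37 of D → 34.38. Capacity used 102/102.
3 item(s) taken whole; one partial (take 6/37 of D).

3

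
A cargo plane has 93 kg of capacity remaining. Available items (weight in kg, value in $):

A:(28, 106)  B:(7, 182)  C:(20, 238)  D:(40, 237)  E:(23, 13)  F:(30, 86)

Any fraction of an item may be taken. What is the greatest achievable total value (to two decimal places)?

755.43

Ratios (sorted): B 26.00, C 11.90, D 5.92, A 3.79, F 2.87, E 0.57
take B (7 @ 182); take C (20 @ 238); take D (40 @ 237); take 26/28 of A → 98.43. Capacity used 93/93.
Total value = 755.43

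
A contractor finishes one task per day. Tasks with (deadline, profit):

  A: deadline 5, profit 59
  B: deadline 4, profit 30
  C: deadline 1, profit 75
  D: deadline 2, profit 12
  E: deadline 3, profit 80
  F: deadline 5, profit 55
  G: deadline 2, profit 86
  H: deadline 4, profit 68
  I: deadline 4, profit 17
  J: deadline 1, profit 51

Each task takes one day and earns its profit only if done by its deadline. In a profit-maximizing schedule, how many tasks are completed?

5

Profit order: G=86 E=80 C=75 H=68 A=59 F=55 J=51 B=30 I=17 D=12
Assign: G→slot 2, E→slot 3, C→slot 1, H→slot 4, A→slot 5, F skipped, J skipped, B skipped, I skipped, D skipped.
Slots: [1:C] [2:G] [3:E] [4:H] [5:A]
5 of 10 scheduled.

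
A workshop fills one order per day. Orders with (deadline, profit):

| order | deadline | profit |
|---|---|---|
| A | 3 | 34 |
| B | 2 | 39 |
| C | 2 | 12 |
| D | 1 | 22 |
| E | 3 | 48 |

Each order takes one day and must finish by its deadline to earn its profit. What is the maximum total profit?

121

By profit: E(d3,48), B(d2,39), A(d3,34), D(d1,22), C(d2,12)
E→slot 3; B→slot 2; A→slot 1; D skipped; C skipped.
Profit = 34 + 39 + 48 = 121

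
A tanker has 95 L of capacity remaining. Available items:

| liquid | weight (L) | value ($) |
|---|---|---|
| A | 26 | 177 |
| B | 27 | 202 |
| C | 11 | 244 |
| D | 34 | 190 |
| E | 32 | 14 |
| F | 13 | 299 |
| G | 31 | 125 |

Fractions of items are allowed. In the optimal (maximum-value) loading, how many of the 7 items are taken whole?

Sort by value per unit weight and fill in that order.
Ratios (sorted): F 23.00, C 22.18, B 7.48, A 6.81, D 5.59, G 4.03, E 0.44
take F (13 @ 299); take C (11 @ 244); take B (27 @ 202); take A (26 @ 177); take 18/34 of D → 100.59. Capacity used 95/95.
4 item(s) taken whole; one partial (take 18/34 of D).

4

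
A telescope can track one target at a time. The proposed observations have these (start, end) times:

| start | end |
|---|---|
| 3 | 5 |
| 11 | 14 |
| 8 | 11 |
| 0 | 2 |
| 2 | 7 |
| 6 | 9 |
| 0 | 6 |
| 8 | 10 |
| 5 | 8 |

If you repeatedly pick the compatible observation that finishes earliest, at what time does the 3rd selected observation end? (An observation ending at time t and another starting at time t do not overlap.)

Sorted by end: (0,2)  (3,5)  (0,6)  (2,7)  (5,8)  (6,9)  (8,10)  (8,11)  (11,14)
take (0,2); take (3,5); take (5,8); take (8,10); take (11,14).
Selected: (0,2) (3,5) (5,8) (8,10) (11,14)

8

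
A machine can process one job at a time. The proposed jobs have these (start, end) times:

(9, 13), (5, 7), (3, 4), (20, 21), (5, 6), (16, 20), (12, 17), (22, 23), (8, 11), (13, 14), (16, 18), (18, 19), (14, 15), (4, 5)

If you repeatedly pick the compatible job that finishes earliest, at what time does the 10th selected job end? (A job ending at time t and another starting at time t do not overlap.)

Sort by end time and greedily take each interval whose start is ≥ the last chosen end.
Sorted by end: (3,4)  (4,5)  (5,6)  (5,7)  (8,11)  (9,13)  (13,14)  (14,15)  (12,17)  (16,18)  (18,19)  (16,20)  (20,21)  (22,23)
take (3,4); take (4,5); take (5,6); skip (5,7); take (8,11); take (13,14); take (14,15); skip (12,17); take (16,18); take (18,19); skip (16,20); take (20,21); take (22,23).
Selected: (3,4) (4,5) (5,6) (8,11) (13,14) (14,15) (16,18) (18,19) (20,21) (22,23)

23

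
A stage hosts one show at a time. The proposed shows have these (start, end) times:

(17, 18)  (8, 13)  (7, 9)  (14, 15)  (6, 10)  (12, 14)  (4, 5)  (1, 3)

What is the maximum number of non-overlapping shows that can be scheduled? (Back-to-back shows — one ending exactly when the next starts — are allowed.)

6

Sort by end time and greedily take each interval whose start is ≥ the last chosen end.
By end time: (1,3), (4,5), (7,9), (6,10), (8,13), (12,14), (14,15), (17,18).
Pick (1,3); next start ≥ 3 → (4,5); next start ≥ 5 → (7,9); next start ≥ 9 → (12,14); next start ≥ 14 → (14,15); next start ≥ 15 → (17,18).
Selected 6 shows.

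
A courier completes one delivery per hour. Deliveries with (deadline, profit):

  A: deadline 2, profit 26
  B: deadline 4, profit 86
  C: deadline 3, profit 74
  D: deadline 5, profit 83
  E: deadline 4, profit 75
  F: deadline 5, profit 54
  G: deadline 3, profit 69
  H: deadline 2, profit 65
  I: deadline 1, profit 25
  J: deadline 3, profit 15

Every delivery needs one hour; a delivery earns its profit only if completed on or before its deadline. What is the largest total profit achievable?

387

Profit order: B=86 D=83 E=75 C=74 G=69 H=65 F=54 A=26 I=25 J=15
Assign: B→slot 4, D→slot 5, E→slot 3, C→slot 2, G→slot 1, H skipped, F skipped, A skipped, I skipped, J skipped.
Slots: [1:G] [2:C] [3:E] [4:B] [5:D]
Profit = 69 + 74 + 75 + 86 + 83 = 387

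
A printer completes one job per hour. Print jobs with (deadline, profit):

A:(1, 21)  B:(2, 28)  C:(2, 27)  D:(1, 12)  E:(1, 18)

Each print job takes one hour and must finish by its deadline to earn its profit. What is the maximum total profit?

Profit order: B=28 C=27 A=21 E=18 D=12
Assign: B→slot 2, C→slot 1, A skipped, E skipped, D skipped.
Slots: [1:C] [2:B]
Profit = 27 + 28 = 55

55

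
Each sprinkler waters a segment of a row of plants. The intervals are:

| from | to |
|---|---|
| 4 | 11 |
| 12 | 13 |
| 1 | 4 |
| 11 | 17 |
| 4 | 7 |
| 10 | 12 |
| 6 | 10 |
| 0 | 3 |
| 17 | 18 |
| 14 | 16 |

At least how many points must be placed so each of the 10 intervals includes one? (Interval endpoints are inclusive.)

5

Process intervals by earliest right end; each time one isn't hit yet, stab at its right endpoint.
By right end: [0,3]  [1,4]  [4,7]  [6,10]  [4,11]  [10,12]  [12,13]  [14,16]  [11,17]  [17,18]
[0,3] uncovered → point at 3; [4,7] uncovered → point at 7; [10,12] uncovered → point at 12; [14,16] uncovered → point at 16; [17,18] uncovered → point at 18.
Points: 3, 7, 12, 16, 18 (5 total).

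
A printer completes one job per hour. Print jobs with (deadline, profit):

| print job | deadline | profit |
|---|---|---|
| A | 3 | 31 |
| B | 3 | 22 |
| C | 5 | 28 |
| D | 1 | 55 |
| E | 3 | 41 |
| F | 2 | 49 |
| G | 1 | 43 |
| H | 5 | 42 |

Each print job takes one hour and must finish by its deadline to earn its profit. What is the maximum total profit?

215

By profit: D(d1,55), F(d2,49), G(d1,43), H(d5,42), E(d3,41), A(d3,31), C(d5,28), B(d3,22)
D→slot 1; F→slot 2; G skipped; H→slot 5; E→slot 3; A skipped; C→slot 4; B skipped.
Profit = 55 + 49 + 41 + 28 + 42 = 215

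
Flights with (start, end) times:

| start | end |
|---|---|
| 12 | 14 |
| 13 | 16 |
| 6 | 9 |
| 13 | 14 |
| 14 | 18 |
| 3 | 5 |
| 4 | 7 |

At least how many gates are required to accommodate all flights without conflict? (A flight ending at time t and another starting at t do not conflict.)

3

The answer is the maximum number of intervals overlapping at any instant.
starts: [3, 4, 6, 12, 13, 13, 14]
ends:   [5, 7, 9, 14, 14, 16, 18]
s3→1 s4→2 e5→1 s6→2 e7→1 e9→0 s12→1 s13→2 s13→3  — peak 3.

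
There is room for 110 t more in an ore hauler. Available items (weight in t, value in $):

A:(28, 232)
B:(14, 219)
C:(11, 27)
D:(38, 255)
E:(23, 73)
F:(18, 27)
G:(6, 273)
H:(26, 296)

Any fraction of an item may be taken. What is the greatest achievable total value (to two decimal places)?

Sort by value per unit weight and fill in that order.
Ratios (sorted): G 45.50, B 15.64, H 11.38, A 8.29, D 6.71, E 3.17, C 2.45, F 1.50
take G (6 @ 273); take B (14 @ 219); take H (26 @ 296); take A (28 @ 232); take 36/38 of D → 241.58. Capacity used 110/110.
Total value = 1261.58

1261.58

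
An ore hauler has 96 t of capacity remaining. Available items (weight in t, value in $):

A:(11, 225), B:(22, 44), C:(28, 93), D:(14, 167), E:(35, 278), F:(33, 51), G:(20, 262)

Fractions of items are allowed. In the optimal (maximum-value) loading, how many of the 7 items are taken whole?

4

Ratios (sorted): A 20.45, G 13.10, D 11.93, E 7.94, C 3.32, B 2.00, F 1.55
take A (11 @ 225); take G (20 @ 262); take D (14 @ 167); take E (35 @ 278); take 16/28 of C → 53.14. Capacity used 96/96.
4 item(s) taken whole; one partial (take 16/28 of C).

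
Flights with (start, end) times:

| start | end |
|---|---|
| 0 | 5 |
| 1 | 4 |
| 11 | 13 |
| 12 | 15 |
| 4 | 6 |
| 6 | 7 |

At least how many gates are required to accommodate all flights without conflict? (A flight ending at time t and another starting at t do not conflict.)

Count concurrent intervals with a sweep; the peak is the room count.
starts: [0, 1, 4, 6, 11, 12]
ends:   [4, 5, 6, 7, 13, 15]
s0→1 s1→2  — peak 2.

2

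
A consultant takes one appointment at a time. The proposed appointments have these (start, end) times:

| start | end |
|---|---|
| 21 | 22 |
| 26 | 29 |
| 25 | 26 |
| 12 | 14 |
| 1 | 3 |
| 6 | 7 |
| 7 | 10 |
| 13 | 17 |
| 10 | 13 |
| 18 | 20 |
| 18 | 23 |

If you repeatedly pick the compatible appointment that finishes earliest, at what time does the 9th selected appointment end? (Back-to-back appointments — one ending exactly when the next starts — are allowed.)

Sorted by end: (1,3)  (6,7)  (7,10)  (10,13)  (12,14)  (13,17)  (18,20)  (21,22)  (18,23)  (25,26)  (26,29)
take (1,3); take (6,7); take (7,10); take (10,13); skip (12,14); take (13,17); take (18,20); take (21,22); take (25,26); take (26,29).
Selected: (1,3) (6,7) (7,10) (10,13) (13,17) (18,20) (21,22) (25,26) (26,29)

29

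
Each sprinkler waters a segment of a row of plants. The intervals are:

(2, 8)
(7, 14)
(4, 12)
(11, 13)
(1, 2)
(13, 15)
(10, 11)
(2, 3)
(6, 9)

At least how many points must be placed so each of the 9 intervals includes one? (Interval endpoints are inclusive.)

4

Sorted: [1,2] [2,3] [2,8] [6,9] [10,11] [4,12] [11,13] [7,14] [13,15]
{[1,2],[2,3],[2,8]} hit by 2; {[6,9]} hit by 9; {[10,11],[4,12],[11,13],[7,14]} hit by 11; {[13,15]} hit by 15.
Points: 2, 9, 11, 15 (4 total).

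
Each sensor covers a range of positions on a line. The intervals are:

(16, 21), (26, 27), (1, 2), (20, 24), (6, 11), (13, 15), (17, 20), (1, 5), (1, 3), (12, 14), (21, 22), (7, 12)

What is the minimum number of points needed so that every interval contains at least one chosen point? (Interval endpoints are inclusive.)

Process intervals by earliest right end; each time one isn't hit yet, stab at its right endpoint.
By right end: [1,2]  [1,3]  [1,5]  [6,11]  [7,12]  [12,14]  [13,15]  [17,20]  [16,21]  [21,22]  [20,24]  [26,27]
[1,2] uncovered → point at 2; [6,11] uncovered → point at 11; [12,14] uncovered → point at 14; [17,20] uncovered → point at 20; [21,22] uncovered → point at 22; [26,27] uncovered → point at 27.
Points: 2, 11, 14, 20, 22, 27 (6 total).

6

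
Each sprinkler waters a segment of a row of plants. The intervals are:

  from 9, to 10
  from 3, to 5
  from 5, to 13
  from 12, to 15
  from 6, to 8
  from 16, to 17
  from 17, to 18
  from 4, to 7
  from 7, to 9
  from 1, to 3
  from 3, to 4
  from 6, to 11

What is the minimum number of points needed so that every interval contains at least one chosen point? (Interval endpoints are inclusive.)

5

By right end: [1,3]  [3,4]  [3,5]  [4,7]  [6,8]  [7,9]  [9,10]  [6,11]  [5,13]  [12,15]  [16,17]  [17,18]
[1,3] uncovered → point at 3; [4,7] uncovered → point at 7; [9,10] uncovered → point at 10; [12,15] uncovered → point at 15; [16,17] uncovered → point at 17.
Points: 3, 7, 10, 15, 17 (5 total).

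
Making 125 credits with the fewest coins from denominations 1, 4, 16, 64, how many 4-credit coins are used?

125 − 1×64→61 − 3×16→13 − 3×4→1 − 1×1→0
Count of 4: 3

3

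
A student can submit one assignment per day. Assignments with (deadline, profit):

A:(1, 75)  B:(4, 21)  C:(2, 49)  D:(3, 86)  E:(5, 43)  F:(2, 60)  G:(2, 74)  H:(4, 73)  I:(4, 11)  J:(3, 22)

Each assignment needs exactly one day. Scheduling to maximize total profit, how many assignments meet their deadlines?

Take jobs in profit order; each goes to the latest open slot no later than its deadline.
By profit: D(d3,86), A(d1,75), G(d2,74), H(d4,73), F(d2,60), C(d2,49), E(d5,43), J(d3,22), B(d4,21), I(d4,11)
D→slot 3; A→slot 1; G→slot 2; H→slot 4; F skipped; C skipped; E→slot 5; J skipped; B skipped; I skipped.
5 of 10 scheduled.

5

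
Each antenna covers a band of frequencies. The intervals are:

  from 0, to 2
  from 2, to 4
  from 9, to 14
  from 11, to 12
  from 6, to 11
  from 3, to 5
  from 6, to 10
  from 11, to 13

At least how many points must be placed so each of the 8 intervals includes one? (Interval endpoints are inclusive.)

4

Sort by right endpoint; whenever an interval is uncovered, place a point at its right end.
Sorted: [0,2] [2,4] [3,5] [6,10] [6,11] [11,12] [11,13] [9,14]
{[0,2],[2,4]} hit by 2; {[3,5]} hit by 5; {[6,10],[6,11]} hit by 10; {[11,12],[11,13],[9,14]} hit by 12.
Points: 2, 5, 10, 12 (4 total).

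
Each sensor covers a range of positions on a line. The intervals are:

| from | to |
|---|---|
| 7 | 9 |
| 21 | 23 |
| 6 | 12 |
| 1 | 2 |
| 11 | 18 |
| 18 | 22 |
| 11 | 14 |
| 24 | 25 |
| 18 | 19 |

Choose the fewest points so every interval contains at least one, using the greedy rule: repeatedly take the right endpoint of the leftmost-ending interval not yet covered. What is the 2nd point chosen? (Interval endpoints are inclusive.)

9

Process intervals by earliest right end; each time one isn't hit yet, stab at its right endpoint.
Sorted: [1,2] [7,9] [6,12] [11,14] [11,18] [18,19] [18,22] [21,23] [24,25]
{[1,2]} hit by 2; {[7,9],[6,12]} hit by 9; {[11,14],[11,18]} hit by 14; {[18,19],[18,22]} hit by 19; {[21,23]} hit by 23; {[24,25]} hit by 25.
Points: 2, 9, 14, 19, 23, 25 (6 total).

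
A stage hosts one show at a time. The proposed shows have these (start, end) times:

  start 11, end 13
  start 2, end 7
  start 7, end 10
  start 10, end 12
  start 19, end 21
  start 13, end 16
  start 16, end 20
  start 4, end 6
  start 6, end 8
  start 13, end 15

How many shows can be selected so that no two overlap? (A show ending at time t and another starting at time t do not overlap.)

Order by finish time; keep every interval that doesn't clash with the previous kept one.
Sorted by end: (4,6)  (2,7)  (6,8)  (7,10)  (10,12)  (11,13)  (13,15)  (13,16)  (16,20)  (19,21)
take (4,6); skip (2,7); take (6,8); take (10,12); skip (11,13); take (13,15); skip (13,16); take (16,20).
Selected 5 shows.

5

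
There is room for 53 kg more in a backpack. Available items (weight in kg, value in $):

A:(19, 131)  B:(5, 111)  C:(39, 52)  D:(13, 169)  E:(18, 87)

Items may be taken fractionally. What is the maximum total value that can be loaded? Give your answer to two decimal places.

488.33

Ratios (sorted): B 22.20, D 13.00, A 6.89, E 4.83, C 1.33
take B (5 @ 111); take D (13 @ 169); take A (19 @ 131); take 16/18 of E → 77.33. Capacity used 53/53.
Total value = 488.33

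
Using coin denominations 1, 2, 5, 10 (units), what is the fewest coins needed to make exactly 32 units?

Use the largest denomination that fits, subtract, and repeat.
32 = 3×10 + 1×2
Total coins = 3 + 1 = 4

4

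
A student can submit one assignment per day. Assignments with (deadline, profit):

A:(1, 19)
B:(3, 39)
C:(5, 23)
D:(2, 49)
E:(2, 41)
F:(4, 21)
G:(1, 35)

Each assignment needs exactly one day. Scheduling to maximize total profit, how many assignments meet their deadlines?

5

Take jobs in profit order; each goes to the latest open slot no later than its deadline.
By profit: D(d2,49), E(d2,41), B(d3,39), G(d1,35), C(d5,23), F(d4,21), A(d1,19)
D→slot 2; E→slot 1; B→slot 3; G skipped; C→slot 5; F→slot 4; A skipped.
5 of 7 scheduled.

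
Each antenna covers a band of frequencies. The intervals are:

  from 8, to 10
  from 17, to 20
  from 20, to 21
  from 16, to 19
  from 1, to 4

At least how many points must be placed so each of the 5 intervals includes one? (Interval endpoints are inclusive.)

By right end: [1,4]  [8,10]  [16,19]  [17,20]  [20,21]
[1,4] uncovered → point at 4; [8,10] uncovered → point at 10; [16,19] uncovered → point at 19; [20,21] uncovered → point at 21.
Points: 4, 10, 19, 21 (4 total).

4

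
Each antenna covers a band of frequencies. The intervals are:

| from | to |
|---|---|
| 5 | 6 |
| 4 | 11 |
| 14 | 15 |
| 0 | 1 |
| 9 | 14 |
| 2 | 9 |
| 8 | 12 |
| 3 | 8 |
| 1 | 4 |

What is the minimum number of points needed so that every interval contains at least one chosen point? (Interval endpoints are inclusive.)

4

Process intervals by earliest right end; each time one isn't hit yet, stab at its right endpoint.
By right end: [0,1]  [1,4]  [5,6]  [3,8]  [2,9]  [4,11]  [8,12]  [9,14]  [14,15]
[0,1] uncovered → point at 1; [5,6] uncovered → point at 6; [8,12] uncovered → point at 12; [14,15] uncovered → point at 15.
Points: 1, 6, 12, 15 (4 total).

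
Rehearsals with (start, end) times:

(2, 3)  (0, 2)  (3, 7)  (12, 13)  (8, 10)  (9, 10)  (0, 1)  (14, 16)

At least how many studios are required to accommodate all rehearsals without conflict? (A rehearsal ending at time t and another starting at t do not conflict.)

The answer is the maximum number of intervals overlapping at any instant.
starts: [0, 0, 2, 3, 8, 9, 12, 14]
ends:   [1, 2, 3, 7, 10, 10, 13, 16]
s0→1 s0→2  — peak 2.

2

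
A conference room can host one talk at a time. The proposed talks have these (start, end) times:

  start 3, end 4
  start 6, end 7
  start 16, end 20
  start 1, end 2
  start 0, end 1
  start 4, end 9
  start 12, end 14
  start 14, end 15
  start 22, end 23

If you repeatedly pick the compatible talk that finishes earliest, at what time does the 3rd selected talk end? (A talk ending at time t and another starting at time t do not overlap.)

Greedy by earliest finish: after sorting by end time, pick each interval compatible with the last pick.
By end time: (0,1), (1,2), (3,4), (6,7), (4,9), (12,14), (14,15), (16,20), (22,23).
Pick (0,1); next start ≥ 1 → (1,2); next start ≥ 2 → (3,4); next start ≥ 4 → (6,7); next start ≥ 7 → (12,14); next start ≥ 14 → (14,15); next start ≥ 15 → (16,20); next start ≥ 20 → (22,23).
Selected: (0,1) (1,2) (3,4) (6,7) (12,14) (14,15) (16,20) (22,23)

4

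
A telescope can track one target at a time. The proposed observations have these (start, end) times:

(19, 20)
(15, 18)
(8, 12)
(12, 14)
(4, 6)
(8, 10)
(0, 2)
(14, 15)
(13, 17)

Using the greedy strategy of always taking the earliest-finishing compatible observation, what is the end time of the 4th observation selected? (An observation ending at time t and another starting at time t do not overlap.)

14

Order by finish time; keep every interval that doesn't clash with the previous kept one.
By end time: (0,2), (4,6), (8,10), (8,12), (12,14), (14,15), (13,17), (15,18), (19,20).
Pick (0,2); next start ≥ 2 → (4,6); next start ≥ 6 → (8,10); next start ≥ 10 → (12,14); next start ≥ 14 → (14,15); next start ≥ 15 → (15,18); next start ≥ 18 → (19,20).
Selected: (0,2) (4,6) (8,10) (12,14) (14,15) (15,18) (19,20)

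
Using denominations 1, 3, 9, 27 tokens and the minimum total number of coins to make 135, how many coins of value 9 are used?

135 = 5×27
Count of 9: 0

0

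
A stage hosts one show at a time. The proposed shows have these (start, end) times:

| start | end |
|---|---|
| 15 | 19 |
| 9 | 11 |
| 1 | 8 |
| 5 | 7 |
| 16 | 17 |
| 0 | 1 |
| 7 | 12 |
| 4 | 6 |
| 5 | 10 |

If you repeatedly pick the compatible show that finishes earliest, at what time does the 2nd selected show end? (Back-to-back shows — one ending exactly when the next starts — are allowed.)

6

Sort by end time and greedily take each interval whose start is ≥ the last chosen end.
Sorted by end: (0,1)  (4,6)  (5,7)  (1,8)  (5,10)  (9,11)  (7,12)  (16,17)  (15,19)
take (0,1); take (4,6); take (9,11); skip (7,12); take (16,17).
Selected: (0,1) (4,6) (9,11) (16,17)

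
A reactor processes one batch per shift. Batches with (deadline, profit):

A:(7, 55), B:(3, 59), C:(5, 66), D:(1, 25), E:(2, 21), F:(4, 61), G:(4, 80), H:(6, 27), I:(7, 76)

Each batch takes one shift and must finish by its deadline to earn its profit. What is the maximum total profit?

424

Sort by profit descending; place each in the latest free slot ≤ its deadline.
Profit order: G=80 I=76 C=66 F=61 B=59 A=55 H=27 D=25 E=21
Assign: G→slot 4, I→slot 7, C→slot 5, F→slot 3, B→slot 2, A→slot 6, H→slot 1, D skipped, E skipped.
Slots: [1:H] [2:B] [3:F] [4:G] [5:C] [6:A] [7:I]
Profit = 27 + 59 + 61 + 80 + 66 + 55 + 76 = 424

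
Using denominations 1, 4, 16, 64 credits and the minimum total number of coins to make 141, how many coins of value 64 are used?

2

141 − 2×64→13 − 3×4→1 − 1×1→0
Count of 64: 2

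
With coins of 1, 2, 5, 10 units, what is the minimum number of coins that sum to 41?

5

Greedy: take as many of the largest coin as possible, then repeat with the remainder.
41 − 4×10→1 − 1×1→0
Total coins = 4 + 1 = 5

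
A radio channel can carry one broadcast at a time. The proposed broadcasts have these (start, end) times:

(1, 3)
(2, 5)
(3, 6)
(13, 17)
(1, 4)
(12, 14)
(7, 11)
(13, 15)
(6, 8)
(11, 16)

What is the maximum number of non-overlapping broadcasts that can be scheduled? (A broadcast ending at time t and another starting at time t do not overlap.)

4

Order by finish time; keep every interval that doesn't clash with the previous kept one.
By end time: (1,3), (1,4), (2,5), (3,6), (6,8), (7,11), (12,14), (13,15), (11,16), (13,17).
Pick (1,3); next start ≥ 3 → (3,6); next start ≥ 6 → (6,8); next start ≥ 8 → (12,14).
Selected 4 broadcasts.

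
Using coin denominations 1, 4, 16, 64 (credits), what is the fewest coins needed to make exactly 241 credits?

241 − 3×64→49 − 3×16→1 − 1×1→0
Total coins = 3 + 3 + 1 = 7

7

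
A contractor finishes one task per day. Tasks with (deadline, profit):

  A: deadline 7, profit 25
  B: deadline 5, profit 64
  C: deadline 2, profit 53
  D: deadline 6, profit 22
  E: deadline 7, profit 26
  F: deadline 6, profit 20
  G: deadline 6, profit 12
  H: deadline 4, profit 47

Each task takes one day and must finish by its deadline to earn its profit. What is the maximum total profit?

Take jobs in profit order; each goes to the latest open slot no later than its deadline.
By profit: B(d5,64), C(d2,53), H(d4,47), E(d7,26), A(d7,25), D(d6,22), F(d6,20), G(d6,12)
B→slot 5; C→slot 2; H→slot 4; E→slot 7; A→slot 6; D→slot 3; F→slot 1; G skipped.
Profit = 20 + 53 + 22 + 47 + 64 + 25 + 26 = 257

257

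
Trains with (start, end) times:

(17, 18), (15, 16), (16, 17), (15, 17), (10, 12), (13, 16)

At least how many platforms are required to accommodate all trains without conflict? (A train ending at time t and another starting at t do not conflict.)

starts: [10, 13, 15, 15, 16, 17]
ends:   [12, 16, 16, 17, 17, 18]
s10→1 e12→0 s13→1 s15→2 s15→3  — peak 3.

3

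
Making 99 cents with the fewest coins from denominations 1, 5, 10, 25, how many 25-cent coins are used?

3

99 = 3×25 + 2×10 + 4×1
Count of 25: 3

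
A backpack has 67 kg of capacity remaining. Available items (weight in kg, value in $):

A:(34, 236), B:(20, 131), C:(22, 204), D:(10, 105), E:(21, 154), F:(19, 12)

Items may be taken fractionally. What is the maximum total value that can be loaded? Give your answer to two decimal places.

Sort by value per unit weight and fill in that order.
Order: D (105/10=10.50) > C (204/22=9.27) > E (154/21=7.33) > A (236/34=6.94) > B (131/20=6.55) > F (12/19=0.63)
Fill: take D (10 @ 105) → take C (22 @ 204) → take E (21 @ 154) → take 14/34 of A → 97.18; 67/67 used.
Total value = 560.18

560.18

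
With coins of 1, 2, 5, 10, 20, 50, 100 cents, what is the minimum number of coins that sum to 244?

Use the largest denomination that fits, subtract, and repeat.
244 − 2×100→44 − 2×20→4 − 2×2→0
Total coins = 2 + 2 + 2 = 6

6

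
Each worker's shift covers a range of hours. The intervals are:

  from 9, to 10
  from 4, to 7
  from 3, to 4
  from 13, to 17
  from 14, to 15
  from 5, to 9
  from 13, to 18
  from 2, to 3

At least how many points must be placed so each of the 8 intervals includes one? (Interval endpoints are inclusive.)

4

Process intervals by earliest right end; each time one isn't hit yet, stab at its right endpoint.
Sorted: [2,3] [3,4] [4,7] [5,9] [9,10] [14,15] [13,17] [13,18]
{[2,3],[3,4]} hit by 3; {[4,7],[5,9]} hit by 7; {[9,10]} hit by 10; {[14,15],[13,17],[13,18]} hit by 15.
Points: 3, 7, 10, 15 (4 total).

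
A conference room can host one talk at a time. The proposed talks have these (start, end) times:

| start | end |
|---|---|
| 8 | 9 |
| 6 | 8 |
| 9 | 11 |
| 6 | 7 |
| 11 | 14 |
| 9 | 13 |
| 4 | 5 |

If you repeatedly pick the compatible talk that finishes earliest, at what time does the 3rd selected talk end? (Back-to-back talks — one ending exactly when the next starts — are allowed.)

9

Order by finish time; keep every interval that doesn't clash with the previous kept one.
By end time: (4,5), (6,7), (6,8), (8,9), (9,11), (9,13), (11,14).
Pick (4,5); next start ≥ 5 → (6,7); next start ≥ 7 → (8,9); next start ≥ 9 → (9,11); next start ≥ 11 → (11,14).
Selected: (4,5) (6,7) (8,9) (9,11) (11,14)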